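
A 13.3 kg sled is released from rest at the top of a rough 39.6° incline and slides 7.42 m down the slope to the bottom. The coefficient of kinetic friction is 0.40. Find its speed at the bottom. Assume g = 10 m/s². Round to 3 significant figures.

Taking the bottom as reference, mgh = ½mv² + μ_k N L with h = L sinθ, N = mg cosθ:
mgh = mgL sinθ = (13.3)(10)(7.42)sin39.6° = 629.05 J
W_f = μ_k mg cosθ · L = (0.40)(13.3)(10)cos39.6°·7.42 = 304.2 J
½mv² = 629.05 − 304.2 = 324.89 J
v = √(2 × 324.89/13.3) = 6.990 m/s

v = 6.99 m/s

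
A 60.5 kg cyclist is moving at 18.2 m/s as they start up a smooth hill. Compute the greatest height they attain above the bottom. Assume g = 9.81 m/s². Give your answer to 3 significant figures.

By energy conservation, ½mv² = mgh
h = v²/(2g) = 18.2²/(2 × 9.81) = 16.88 m

h = 16.9 m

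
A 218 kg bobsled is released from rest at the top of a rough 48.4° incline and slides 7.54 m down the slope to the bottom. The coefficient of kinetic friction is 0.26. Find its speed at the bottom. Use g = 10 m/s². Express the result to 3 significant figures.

v = 9.31 m/s

Energy: mgh = ½mv² + W_f, with h = L sinθ and W_f = μ_k (mg cosθ) L
mgh = mgL sinθ = (218)(10)(7.54)sin48.4° = 12292 J
W_f = μ_k mg cosθ · L = (0.26)(218)(10)cos48.4°·7.54 = 2837 J
½mv² = 12292 − 2837 = 9454.3 J
v = √(2 × 9454.3/218) = 9.313 m/s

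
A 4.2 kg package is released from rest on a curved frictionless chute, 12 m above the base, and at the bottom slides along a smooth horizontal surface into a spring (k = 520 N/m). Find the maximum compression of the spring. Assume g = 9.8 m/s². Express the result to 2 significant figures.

Energy conservation (no friction) from release to max compression: mgh = ½kx²
x = √(2mgh/k) = √(2 × 4.2 × 9.8 × 12 / 520) = 1.378 m

x = 1.4 m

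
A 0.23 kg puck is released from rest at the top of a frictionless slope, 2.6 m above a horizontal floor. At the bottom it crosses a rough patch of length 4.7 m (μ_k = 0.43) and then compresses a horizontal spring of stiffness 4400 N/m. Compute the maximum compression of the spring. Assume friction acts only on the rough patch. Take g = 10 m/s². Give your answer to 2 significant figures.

x = 0.025 m

Initial energy: E₁ = mgh = (0.23)(10)(2.6) = 5.9800 J
Friction removes W_f = μ_k mg d = (0.43)(0.23)(10)(4.7) = 4.648 J
Energy reaching the spring: E = 5.9800 − 4.648 = 1.3317 J
At max compression ½kx² = E ⇒ x = √(2E/k) = √(2 × 1.3317/4400) = 0.02460 m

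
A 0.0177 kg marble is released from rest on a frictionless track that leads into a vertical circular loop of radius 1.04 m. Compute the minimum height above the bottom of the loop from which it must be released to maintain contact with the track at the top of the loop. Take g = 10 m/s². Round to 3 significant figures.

At the top, for minimum speed gravity alone supplies the centripetal force: mg = mv_top²/r ⇒ v_top² = gr = 10.40 m²/s²
Energy conservation from release height h to the top (height 2r): mgh = ½mv_top² + mg(2r)
h = v_top²/(2g) + 2r = r/2 + 2r = 5r/2 = 2.600 m

h = 2.60 m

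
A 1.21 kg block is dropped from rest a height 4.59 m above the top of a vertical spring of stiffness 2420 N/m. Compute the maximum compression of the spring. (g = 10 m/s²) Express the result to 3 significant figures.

Take the reference level at the top of the uncompressed spring. At max compression the block has fallen H + x and is momentarily at rest:
mg(H + x) = ½kx²
½(2420)x² − (1.21)(10)x − (1.21)(10)(4.59) = 0
1210x² − 12.10x − 55.54 = 0
x = [12.10 + √(146.4 + 268809)]/(2 × 1210) = 0.2193 m

x = 0.219 m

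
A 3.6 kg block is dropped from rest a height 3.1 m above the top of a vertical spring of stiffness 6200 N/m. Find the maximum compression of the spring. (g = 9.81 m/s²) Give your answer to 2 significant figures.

Measuring PE from the top of the relaxed spring, at max compression the block has dropped H + x with zero KE, so:
mg(H + x) = ½kx²
½(6200)x² − (3.6)(9.81)x − (3.6)(9.81)(3.1) = 0
3100x² − 35.32x − 109.5 = 0
x = [35.32 + √(1247 + 1.3575e+06)]/(2 × 3100) = 0.1937 m

x = 0.19 m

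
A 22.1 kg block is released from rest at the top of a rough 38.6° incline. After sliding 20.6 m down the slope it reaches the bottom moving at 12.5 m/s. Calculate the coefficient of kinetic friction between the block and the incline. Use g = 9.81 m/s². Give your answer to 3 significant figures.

mgh = ½mv² + μ_k (mg cosθ) L, with h = L sinθ
mgL sinθ = 2786.3 J; ½mv² = 1726.6 J
W_f = 2786.3 − 1726.6 = 1060 J
μ_k = W_f/(mg cosθ · L) = 1060/(169.4 × 20.6) = 0.3036

μ_k = 0.304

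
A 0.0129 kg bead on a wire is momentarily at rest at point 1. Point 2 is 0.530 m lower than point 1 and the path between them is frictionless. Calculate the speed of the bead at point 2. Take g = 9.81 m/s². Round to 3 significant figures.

v = 3.22 m/s

Equating total energy at the two states: mgh = ½mv²
v = √(2gh) = √(2 × 9.81 × 0.530) = √10.399 = 3.225 m/s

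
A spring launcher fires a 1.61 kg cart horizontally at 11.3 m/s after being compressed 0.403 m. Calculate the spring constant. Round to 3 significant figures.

k = 1270 N/m

Spring PE at full compression equals KE at release: ½kx² = ½mv²
k = mv²/x² = (1.61)(11.3)²/(0.403)² = 1266 N/m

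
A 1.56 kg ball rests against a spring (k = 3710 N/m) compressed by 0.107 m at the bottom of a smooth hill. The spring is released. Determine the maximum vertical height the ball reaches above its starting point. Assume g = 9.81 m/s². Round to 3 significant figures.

h = 1.39 m

All spring PE becomes gravitational PE at the highest point: ½kx² = mgh
h = kx²/(2mg) = (3710)(0.107)²/(2 × 1.56 × 9.81) = 1.388 m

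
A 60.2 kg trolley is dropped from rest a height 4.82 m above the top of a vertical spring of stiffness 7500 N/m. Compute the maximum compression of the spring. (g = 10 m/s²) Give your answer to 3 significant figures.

x = 0.964 m

Let x be the compression. The total drop is H + x, and the trolley is instantaneously at rest at max compression, so energy conservation gives:
mg(H + x) = ½kx²
½(7500)x² − (60.2)(10)x − (60.2)(10)(4.82) = 0
3750x² − 602.0x − 2902 = 0
x = [602.0 + √(362404 + 4.3525e+07)]/(2 × 3750) = 0.9636 m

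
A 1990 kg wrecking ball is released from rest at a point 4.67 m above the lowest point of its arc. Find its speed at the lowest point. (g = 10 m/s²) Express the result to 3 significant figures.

v = 9.66 m/s

Mechanical energy is conserved (no friction): mgh = ½mv²
The mass cancels from both sides.
v = √(2gh) = √(2 × 10 × 4.67) = √93.400 = 9.664 m/s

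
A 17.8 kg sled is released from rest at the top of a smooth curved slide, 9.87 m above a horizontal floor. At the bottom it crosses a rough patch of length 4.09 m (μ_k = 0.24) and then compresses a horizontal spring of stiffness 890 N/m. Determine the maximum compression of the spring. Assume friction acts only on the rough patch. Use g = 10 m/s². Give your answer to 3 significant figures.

x = 1.89 m

Initial energy: E₁ = mgh = (17.8)(10)(9.87) = 1756.9 J
Friction removes W_f = μ_k mg d = (0.24)(17.8)(10)(4.09) = 174.7 J
Energy reaching the spring: E = 1756.9 − 174.7 = 1582.1 J
At max compression ½kx² = E ⇒ x = √(2E/k) = √(2 × 1582.1/890) = 1.886 m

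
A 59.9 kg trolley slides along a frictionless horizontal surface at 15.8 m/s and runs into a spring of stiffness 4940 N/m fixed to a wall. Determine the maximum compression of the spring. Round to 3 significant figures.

At max compression the trolley is momentarily at rest: ½mv² = ½kx²
x = v√(m/k) = 15.8 × √(59.9/4940) = 1.740 m

x = 1.74 m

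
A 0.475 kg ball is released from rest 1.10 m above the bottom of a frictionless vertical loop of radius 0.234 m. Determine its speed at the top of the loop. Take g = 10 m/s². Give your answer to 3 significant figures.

Energy conservation: mgh = ½mv_top² + mg(2r)
v_top² = 2g(h − 2r) = 2(10)(1.10 − 0.4680) = 12.64
v_top = 3.555 m/s

v = 3.56 m/s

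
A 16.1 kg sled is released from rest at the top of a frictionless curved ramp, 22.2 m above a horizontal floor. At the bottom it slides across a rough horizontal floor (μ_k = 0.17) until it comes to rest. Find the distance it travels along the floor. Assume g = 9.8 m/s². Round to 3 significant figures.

d = 131 m

Energy at the top = energy at the end + work done against friction:
At rest all PE has been dissipated by friction: mgh = μ_k m g d
d = h/μ_k = 22.2/0.17 = 130.6 m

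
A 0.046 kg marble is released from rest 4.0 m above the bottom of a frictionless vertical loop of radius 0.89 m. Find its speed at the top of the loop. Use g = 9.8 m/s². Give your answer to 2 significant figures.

v = 6.6 m/s

Energy conservation: mgh = ½mv_top² + mg(2r)
v_top² = 2g(h − 2r) = 2(9.8)(4.0 − 1.780) = 43.51
v_top = 6.596 m/s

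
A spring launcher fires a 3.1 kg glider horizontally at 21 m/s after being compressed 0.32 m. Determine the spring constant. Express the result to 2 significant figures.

k = 13000 N/m

½kx² = ½mv²
k = mv²/x² = (3.1)(21)²/(0.32)² = 13351 N/m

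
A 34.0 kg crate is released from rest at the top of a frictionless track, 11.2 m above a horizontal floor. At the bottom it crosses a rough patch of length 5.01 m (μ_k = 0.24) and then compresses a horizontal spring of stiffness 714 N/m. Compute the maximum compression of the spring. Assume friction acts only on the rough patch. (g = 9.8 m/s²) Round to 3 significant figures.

x = 3.05 m

Initial energy: E₁ = mgh = (34.0)(9.8)(11.2) = 3731.8 J
Friction removes W_f = μ_k mg d = (0.24)(34.0)(9.8)(5.01) = 400.6 J
Energy reaching the spring: E = 3731.8 − 400.6 = 3331.2 J
At max compression ½kx² = E ⇒ x = √(2E/k) = √(2 × 3331.2/714) = 3.055 m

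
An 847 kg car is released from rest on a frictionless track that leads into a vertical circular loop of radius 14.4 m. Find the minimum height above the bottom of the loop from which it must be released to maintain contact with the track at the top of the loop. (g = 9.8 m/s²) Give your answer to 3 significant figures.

At the top, for minimum speed gravity alone supplies the centripetal force: mg = mv_top²/r ⇒ v_top² = gr = 141.1 m²/s²
Energy conservation from release height h to the top (height 2r): mgh = ½mv_top² + mg(2r)
h = v_top²/(2g) + 2r = r/2 + 2r = 5r/2 = 36.00 m

h = 36.0 m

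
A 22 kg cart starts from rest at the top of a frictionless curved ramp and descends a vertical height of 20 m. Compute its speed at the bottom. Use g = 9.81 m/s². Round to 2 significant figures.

Equating total energy at the two states: mgh = ½mv²
v = √(2gh) = √(2 × 9.81 × 20) = √392.40 = 19.81 m/s

v = 20 m/s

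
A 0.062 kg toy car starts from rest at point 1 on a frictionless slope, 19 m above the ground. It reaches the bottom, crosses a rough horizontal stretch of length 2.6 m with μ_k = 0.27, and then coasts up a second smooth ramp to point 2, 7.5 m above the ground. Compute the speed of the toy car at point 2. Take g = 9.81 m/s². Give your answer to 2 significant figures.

v = 15 m/s

Energy at 1: mgh₁ = (0.062)(9.81)(19) = 11.556 J
Friction loss: W_f = μ_k mg d = 0.4270 J
At 2: ½mv² + mgh₂ = mgh₁ − W_f
½mv² = 11.556 − 0.4270 − 4.5617 = 6.5676 J
v = √(2 × 6.5676/0.062) = 14.56 m/s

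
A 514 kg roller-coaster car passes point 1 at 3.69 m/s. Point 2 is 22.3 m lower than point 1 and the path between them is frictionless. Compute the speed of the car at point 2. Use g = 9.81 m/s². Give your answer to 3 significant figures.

Equating total energy at the two states: ½mv₀² + mgh = ½mv²
v² = v₀² + 2gh = (3.69)² + 2(9.81)(22.3) = 451.14
v = √451.14 = 21.24 m/s

v = 21.2 m/s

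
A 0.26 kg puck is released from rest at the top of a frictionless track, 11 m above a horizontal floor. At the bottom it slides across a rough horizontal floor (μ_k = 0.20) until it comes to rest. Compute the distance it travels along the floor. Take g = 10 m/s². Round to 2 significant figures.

Applying the work–energy principle:
At rest all PE has been dissipated by friction: mgh = μ_k m g d
d = h/μ_k = 11/0.20 = 55.00 m

d = 55 m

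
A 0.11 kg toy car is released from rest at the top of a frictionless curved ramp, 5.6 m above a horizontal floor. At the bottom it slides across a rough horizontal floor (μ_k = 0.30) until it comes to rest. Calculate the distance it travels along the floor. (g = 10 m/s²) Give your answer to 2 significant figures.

Energy at the top = energy at the end + work done against friction:
At rest all PE has been dissipated by friction: mgh = μ_k m g d
d = h/μ_k = 5.6/0.30 = 18.67 m

d = 19 m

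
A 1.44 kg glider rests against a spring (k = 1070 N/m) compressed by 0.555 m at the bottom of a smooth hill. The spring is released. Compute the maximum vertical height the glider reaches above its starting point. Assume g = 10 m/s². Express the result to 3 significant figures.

At maximum height the glider is at rest, so ½kx² = mgh
h = kx²/(2mg) = (1070)(0.555)²/(2 × 1.44 × 10) = 11.44 m

h = 11.4 m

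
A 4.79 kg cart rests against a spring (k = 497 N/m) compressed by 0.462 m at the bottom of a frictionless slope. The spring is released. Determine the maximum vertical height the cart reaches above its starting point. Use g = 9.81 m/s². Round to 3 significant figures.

h = 1.13 m

Energy conservation from release to the highest point: ½kx² = mgh
h = kx²/(2mg) = (497)(0.462)²/(2 × 4.79 × 9.81) = 1.129 m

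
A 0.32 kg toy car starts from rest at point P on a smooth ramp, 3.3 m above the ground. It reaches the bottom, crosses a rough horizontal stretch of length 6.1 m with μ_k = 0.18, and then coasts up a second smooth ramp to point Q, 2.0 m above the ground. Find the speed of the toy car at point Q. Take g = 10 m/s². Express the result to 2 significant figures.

Energy at P: mgh₁ = (0.32)(10)(3.3) = 10.560 J
Friction loss: W_f = μ_k mg d = 3.514 J
At Q: ½mv² + mgh₂ = mgh₁ − W_f
½mv² = 10.560 − 3.514 − 6.4000 = 0.64640 J
v = √(2 × 0.64640/0.32) = 2.010 m/s

v = 2.0 m/s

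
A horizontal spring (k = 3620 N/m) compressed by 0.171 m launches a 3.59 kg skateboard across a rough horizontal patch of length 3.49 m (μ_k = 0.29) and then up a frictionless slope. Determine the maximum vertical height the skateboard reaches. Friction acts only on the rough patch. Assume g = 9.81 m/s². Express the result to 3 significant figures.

Spring energy: E₀ = ½kx² = ½(3620)(0.171)² = 52.926 J
Friction: W_f = μ_k mg d = (0.29)(3.59)(9.81)(3.49) = 35.64 J
Energy at base of ramp: E = 52.926 − 35.64 = 17.282 J
At max height all remaining energy is PE: mgh = E ⇒ h = E/(mg) = 17.282/(3.59 × 9.81) = 0.4907 m

h = 0.491 m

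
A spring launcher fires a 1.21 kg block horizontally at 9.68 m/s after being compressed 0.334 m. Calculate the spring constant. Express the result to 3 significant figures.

½kx² = ½mv²
k = mv²/x² = (1.21)(9.68)²/(0.334)² = 1016 N/m

k = 1020 N/m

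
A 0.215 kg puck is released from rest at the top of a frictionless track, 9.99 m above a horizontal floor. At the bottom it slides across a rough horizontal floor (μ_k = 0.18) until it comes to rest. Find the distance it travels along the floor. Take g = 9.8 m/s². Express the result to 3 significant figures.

Energy at the top = energy at the end + work done against friction:
At rest all PE has been dissipated by friction: mgh = μ_k m g d
d = h/μ_k = 9.99/0.18 = 55.50 m

d = 55.5 m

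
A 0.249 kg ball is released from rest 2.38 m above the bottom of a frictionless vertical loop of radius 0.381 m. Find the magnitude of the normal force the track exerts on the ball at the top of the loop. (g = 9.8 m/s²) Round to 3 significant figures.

Energy from release to top (height 2r): mgh = ½mv_top² + mg(2r)
v_top² = 2g(h − 2r) = 2(9.8)(2.38 − 0.7620) = 31.713 m²/s²
At the top, both N and weight point toward the centre: N + mg = mv_top²/r
N = m(v_top²/r − g) = 0.249(31.713/0.381 − 9.8) = 18.29 N

N = 18.3 N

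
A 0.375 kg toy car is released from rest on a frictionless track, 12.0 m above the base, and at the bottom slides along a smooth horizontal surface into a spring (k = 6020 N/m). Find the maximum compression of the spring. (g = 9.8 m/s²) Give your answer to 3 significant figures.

Energy conservation (no friction) from release to max compression: mgh = ½kx²
x = √(2mgh/k) = √(2 × 0.375 × 9.8 × 12.0 / 6020) = 0.1210 m

x = 0.121 m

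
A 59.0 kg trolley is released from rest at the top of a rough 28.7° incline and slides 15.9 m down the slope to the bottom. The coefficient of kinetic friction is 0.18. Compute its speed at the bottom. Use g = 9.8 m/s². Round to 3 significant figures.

Work–energy: mg(L sinθ) − μ_k(mg cosθ)L = ½mv²
mgh = mgL sinθ = (59.0)(9.8)(15.9)sin28.7° = 4414.9 J
W_f = μ_k mg cosθ · L = (0.18)(59.0)(9.8)cos28.7°·15.9 = 1452 J
½mv² = 4414.9 − 1452 = 2963.4 J
v = √(2 × 2963.4/59.0) = 10.02 m/s

v = 10.0 m/s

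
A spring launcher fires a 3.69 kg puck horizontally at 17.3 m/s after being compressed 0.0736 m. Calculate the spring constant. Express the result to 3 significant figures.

Spring PE at full compression equals KE at release: ½kx² = ½mv²
k = mv²/x² = (3.69)(17.3)²/(0.0736)² = 203875 N/m

k = 204000 N/m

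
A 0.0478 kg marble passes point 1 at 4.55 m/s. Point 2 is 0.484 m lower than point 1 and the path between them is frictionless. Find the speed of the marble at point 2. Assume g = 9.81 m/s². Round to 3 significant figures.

Equating total energy at the two states: ½mv₀² + mgh = ½mv²
The mass cancels from both sides.
v² = v₀² + 2gh = (4.55)² + 2(9.81)(0.484) = 30.199
v = √30.199 = 5.495 m/s

v = 5.50 m/s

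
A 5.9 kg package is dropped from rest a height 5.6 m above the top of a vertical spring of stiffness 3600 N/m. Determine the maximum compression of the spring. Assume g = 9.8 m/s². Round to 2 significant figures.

Take the reference level at the top of the uncompressed spring. At max compression the package has fallen H + x and is momentarily at rest:
mg(H + x) = ½kx²
½(3600)x² − (5.9)(9.8)x − (5.9)(9.8)(5.6) = 0
1800x² − 57.82x − 323.8 = 0
x = [57.82 + √(3343 + 2.3313e+06)]/(2 × 1800) = 0.4405 m

x = 0.44 m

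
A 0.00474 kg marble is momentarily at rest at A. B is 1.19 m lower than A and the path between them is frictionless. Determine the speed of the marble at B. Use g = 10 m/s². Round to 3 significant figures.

Mechanical energy is conserved (no friction): mgh = ½mv²
v = √(2gh) = √(2 × 10 × 1.19) = √23.800 = 4.879 m/s

v = 4.88 m/s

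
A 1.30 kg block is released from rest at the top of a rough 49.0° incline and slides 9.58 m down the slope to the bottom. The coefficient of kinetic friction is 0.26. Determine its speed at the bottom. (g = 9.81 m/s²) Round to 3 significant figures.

Taking the bottom as reference, mgh = ½mv² + μ_k N L with h = L sinθ, N = mg cosθ:
mgh = mgL sinθ = (1.30)(9.81)(9.58)sin49.0° = 92.206 J
W_f = μ_k mg cosθ · L = (0.26)(1.30)(9.81)cos49.0°·9.58 = 20.84 J
½mv² = 92.206 − 20.84 = 71.366 J
v = √(2 × 71.366/1.30) = 10.48 m/s

v = 10.5 m/s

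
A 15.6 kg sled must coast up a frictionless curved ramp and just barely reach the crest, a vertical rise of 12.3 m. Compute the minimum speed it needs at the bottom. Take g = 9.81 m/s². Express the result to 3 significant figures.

v = 15.5 m/s

At the top it is momentarily at rest, so all KE converts to PE: ½mv² = mgh
v = √(2gh) = √(2 × 9.81 × 12.3) = 15.53 m/s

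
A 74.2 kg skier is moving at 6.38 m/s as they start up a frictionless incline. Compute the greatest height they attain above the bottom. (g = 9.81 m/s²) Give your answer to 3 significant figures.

Setting KE at the bottom equal to PE gained: ½mv² = mgh
h = v²/(2g) = 6.38²/(2 × 9.81) = 2.075 m

h = 2.07 m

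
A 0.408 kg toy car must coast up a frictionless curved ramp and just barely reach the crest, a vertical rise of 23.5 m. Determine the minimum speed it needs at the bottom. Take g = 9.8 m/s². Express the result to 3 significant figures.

At the top it is momentarily at rest, so all KE converts to PE: ½mv² = mgh
v = √(2gh) = √(2 × 9.8 × 23.5) = 21.46 m/s

v = 21.5 m/s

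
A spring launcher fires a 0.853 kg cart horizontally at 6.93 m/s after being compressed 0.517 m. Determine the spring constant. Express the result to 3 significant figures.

k = 153 N/m

Energy stored in the spring equals the launch KE: ½kx² = ½mv²
k = mv²/x² = (0.853)(6.93)²/(0.517)² = 153.3 N/m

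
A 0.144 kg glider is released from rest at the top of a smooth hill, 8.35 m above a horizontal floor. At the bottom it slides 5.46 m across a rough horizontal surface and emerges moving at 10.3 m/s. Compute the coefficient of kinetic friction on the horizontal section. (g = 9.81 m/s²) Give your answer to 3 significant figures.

Applying the work–energy principle:
mgh = ½mv² + μ_k m g d
mgh = 11.796 J; ½mv² = 7.6385 J
W_f = 11.796 − 7.6385 = 4.157 J
μ_k = W_f/(mg·d) = 4.157/(1.413 × 5.46) = 0.5390

μ_k = 0.539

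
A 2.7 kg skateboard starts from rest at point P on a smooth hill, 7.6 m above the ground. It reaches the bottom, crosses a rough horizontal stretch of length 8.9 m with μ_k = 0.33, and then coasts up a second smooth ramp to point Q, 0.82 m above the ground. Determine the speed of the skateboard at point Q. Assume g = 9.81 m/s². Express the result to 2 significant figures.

v = 8.7 m/s

Energy at P: mgh₁ = (2.7)(9.81)(7.6) = 201.30 J
Friction loss: W_f = μ_k mg d = 77.79 J
At Q: ½mv² + mgh₂ = mgh₁ − W_f
½mv² = 201.30 − 77.79 − 21.719 = 101.79 J
v = √(2 × 101.79/2.7) = 8.683 m/s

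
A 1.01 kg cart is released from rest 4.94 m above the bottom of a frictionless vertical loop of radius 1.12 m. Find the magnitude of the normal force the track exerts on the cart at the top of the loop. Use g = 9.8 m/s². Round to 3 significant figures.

Energy from release to top (height 2r): mgh = ½mv_top² + mg(2r)
v_top² = 2g(h − 2r) = 2(9.8)(4.94 − 2.240) = 52.920 m²/s²
At the top, both N and weight point toward the centre: N + mg = mv_top²/r
N = m(v_top²/r − g) = 1.01(52.920/1.12 − 9.8) = 37.82 N

N = 37.8 N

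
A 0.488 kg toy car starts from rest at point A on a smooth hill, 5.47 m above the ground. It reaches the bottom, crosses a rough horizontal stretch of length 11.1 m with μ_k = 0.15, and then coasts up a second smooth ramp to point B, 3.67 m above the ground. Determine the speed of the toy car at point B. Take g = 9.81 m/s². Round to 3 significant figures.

Energy at A: mgh₁ = (0.488)(9.81)(5.47) = 26.186 J
Friction loss: W_f = μ_k mg d = 7.971 J
At B: ½mv² + mgh₂ = mgh₁ − W_f
½mv² = 26.186 − 7.971 − 17.569 = 0.64628 J
v = √(2 × 0.64628/0.488) = 1.627 m/s

v = 1.63 m/s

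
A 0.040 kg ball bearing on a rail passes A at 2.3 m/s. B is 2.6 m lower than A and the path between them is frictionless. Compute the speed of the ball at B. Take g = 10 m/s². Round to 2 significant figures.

v = 7.6 m/s

Energy conservation between the two points: ½mv₀² + mgh = ½mv²
v² = v₀² + 2gh = (2.3)² + 2(10)(2.6) = 57.290
v = √57.290 = 7.569 m/s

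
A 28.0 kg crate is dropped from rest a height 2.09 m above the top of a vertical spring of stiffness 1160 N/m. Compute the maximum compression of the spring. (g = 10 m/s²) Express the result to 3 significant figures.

Take the reference level at the top of the uncompressed spring. At max compression the crate has fallen H + x and is momentarily at rest:
mg(H + x) = ½kx²
½(1160)x² − (28.0)(10)x − (28.0)(10)(2.09) = 0
580.0x² − 280.0x − 585.2 = 0
x = [280.0 + √(78400 + 1.3577e+06)]/(2 × 580.0) = 1.274 m

x = 1.27 m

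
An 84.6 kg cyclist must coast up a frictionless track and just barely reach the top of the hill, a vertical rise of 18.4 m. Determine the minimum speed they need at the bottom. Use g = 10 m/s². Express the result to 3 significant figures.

At the top they are momentarily at rest, so all KE converts to PE: ½mv² = mgh
v = √(2gh) = √(2 × 10 × 18.4) = 19.18 m/s

v = 19.2 m/s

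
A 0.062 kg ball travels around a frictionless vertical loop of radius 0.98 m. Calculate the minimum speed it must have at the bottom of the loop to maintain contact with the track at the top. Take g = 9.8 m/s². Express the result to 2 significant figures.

At the top: mg = mv_top²/r ⇒ v_top² = gr = 9.604 m²/s²
Energy from bottom to top (height 2r): ½mv_bot² = ½mv_top² + mg(2r)
v_bot² = gr + 4gr = 5gr = 48.02
v_bot = √(5gr) = 6.930 m/s

v = 6.9 m/s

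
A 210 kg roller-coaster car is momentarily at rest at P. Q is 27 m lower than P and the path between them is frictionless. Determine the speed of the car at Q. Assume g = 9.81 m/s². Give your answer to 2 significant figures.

Equating total energy at the two states: mgh = ½mv²
v = √(2gh) = √(2 × 9.81 × 27) = √529.74 = 23.02 m/s

v = 23 m/s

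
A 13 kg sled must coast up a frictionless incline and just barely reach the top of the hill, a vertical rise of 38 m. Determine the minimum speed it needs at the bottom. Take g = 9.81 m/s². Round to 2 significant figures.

At the top it is momentarily at rest, so all KE converts to PE: ½mv² = mgh
v = √(2gh) = √(2 × 9.81 × 38) = 27.30 m/s

v = 27 m/s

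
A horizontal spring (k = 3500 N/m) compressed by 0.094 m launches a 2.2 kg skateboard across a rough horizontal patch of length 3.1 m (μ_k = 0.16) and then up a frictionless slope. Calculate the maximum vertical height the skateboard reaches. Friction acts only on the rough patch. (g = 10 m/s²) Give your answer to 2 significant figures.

Spring energy: E₀ = ½kx² = ½(3500)(0.094)² = 15.463 J
Friction: W_f = μ_k mg d = (0.16)(2.2)(10)(3.1) = 10.91 J
Energy at base of ramp: E = 15.463 − 10.91 = 4.5510 J
At max height all remaining energy is PE: mgh = E ⇒ h = E/(mg) = 4.5510/(2.2 × 10) = 0.2069 m

h = 0.21 m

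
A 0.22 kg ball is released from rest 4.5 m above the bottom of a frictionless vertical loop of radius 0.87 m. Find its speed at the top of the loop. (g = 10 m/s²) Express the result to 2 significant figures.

v = 7.4 m/s

Energy conservation: mgh = ½mv_top² + mg(2r)
v_top² = 2g(h − 2r) = 2(10)(4.5 − 1.740) = 55.20
v_top = 7.430 m/s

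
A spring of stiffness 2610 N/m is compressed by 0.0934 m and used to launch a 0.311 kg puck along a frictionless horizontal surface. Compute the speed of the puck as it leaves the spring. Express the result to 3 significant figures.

The puck leaves the spring when the spring is at natural length, so ½kx² = ½mv²
v = x√(k/m) = 0.0934 × √(2610/0.311) = 8.556 m/s

v = 8.56 m/s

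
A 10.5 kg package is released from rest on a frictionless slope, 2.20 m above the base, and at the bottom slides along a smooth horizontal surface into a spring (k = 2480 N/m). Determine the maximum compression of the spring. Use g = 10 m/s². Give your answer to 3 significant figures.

x = 0.432 m

At max compression the package is momentarily at rest: mgh = ½kx²
x = √(2mgh/k) = √(2 × 10.5 × 10 × 2.20 / 2480) = 0.4316 m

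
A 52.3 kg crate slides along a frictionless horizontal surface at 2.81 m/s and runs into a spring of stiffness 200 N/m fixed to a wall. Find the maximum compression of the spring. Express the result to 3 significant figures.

x = 1.44 m

All KE is stored as spring PE at maximum compression: ½mv² = ½kx²
x = v√(m/k) = 2.81 × √(52.3/200) = 1.437 m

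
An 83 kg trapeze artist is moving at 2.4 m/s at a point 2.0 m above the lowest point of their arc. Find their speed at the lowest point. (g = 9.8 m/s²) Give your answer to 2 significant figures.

Mechanical energy is conserved (no friction): ½mv₀² + mgh = ½mv²
v² = v₀² + 2gh = (2.4)² + 2(9.8)(2.0) = 44.960
v = √44.960 = 6.705 m/s

v = 6.7 m/s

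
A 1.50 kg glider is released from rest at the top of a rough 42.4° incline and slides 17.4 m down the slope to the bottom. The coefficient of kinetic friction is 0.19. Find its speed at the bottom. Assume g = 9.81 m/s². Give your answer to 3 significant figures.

Taking the bottom as reference, mgh = ½mv² + μ_k N L with h = L sinθ, N = mg cosθ:
mgh = mgL sinθ = (1.50)(9.81)(17.4)sin42.4° = 172.65 J
W_f = μ_k mg cosθ · L = (0.19)(1.50)(9.81)cos42.4°·17.4 = 35.92 J
½mv² = 172.65 − 35.92 = 136.72 J
v = √(2 × 136.72/1.50) = 13.50 m/s

v = 13.5 m/s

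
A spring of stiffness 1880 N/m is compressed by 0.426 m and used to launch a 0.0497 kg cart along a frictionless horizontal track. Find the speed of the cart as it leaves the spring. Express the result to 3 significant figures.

Conservation of energy: ½kx² = ½mv²
v = x√(k/m) = 0.426 × √(1880/0.0497) = 82.85 m/s

v = 82.9 m/s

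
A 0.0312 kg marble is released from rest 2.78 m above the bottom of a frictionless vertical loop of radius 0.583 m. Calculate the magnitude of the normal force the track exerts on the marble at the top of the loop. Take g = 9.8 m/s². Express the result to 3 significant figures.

N = 1.39 N

Energy from release to top (height 2r): mgh = ½mv_top² + mg(2r)
v_top² = 2g(h − 2r) = 2(9.8)(2.78 − 1.166) = 31.634 m²/s²
At the top, both N and weight point toward the centre: N + mg = mv_top²/r
N = m(v_top²/r − g) = 0.0312(31.634/0.583 − 9.8) = 1.387 N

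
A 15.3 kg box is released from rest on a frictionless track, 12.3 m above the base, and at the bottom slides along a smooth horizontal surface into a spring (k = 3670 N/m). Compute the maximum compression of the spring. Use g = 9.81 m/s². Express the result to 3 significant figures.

At max compression the box is momentarily at rest: mgh = ½kx²
x = √(2mgh/k) = √(2 × 15.3 × 9.81 × 12.3 / 3670) = 1.003 m

x = 1.00 m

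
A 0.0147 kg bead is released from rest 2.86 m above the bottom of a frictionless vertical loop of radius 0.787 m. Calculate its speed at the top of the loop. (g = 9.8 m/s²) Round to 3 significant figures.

v = 5.02 m/s

Energy conservation: mgh = ½mv_top² + mg(2r)
v_top² = 2g(h − 2r) = 2(9.8)(2.86 − 1.574) = 25.21
v_top = 5.021 m/s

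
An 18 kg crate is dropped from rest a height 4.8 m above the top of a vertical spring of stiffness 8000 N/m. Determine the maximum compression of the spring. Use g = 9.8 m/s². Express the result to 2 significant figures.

x = 0.48 m

Take the reference level at the top of the uncompressed spring. At max compression the crate has fallen H + x and is momentarily at rest:
mg(H + x) = ½kx²
½(8000)x² − (18)(9.8)x − (18)(9.8)(4.8) = 0
4000x² − 176.4x − 846.7 = 0
x = [176.4 + √(31117 + 1.3548e+07)]/(2 × 4000) = 0.4827 m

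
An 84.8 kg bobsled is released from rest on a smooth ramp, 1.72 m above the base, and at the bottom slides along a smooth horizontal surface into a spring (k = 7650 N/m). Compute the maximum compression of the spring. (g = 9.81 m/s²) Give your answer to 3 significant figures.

x = 0.612 m

At max compression the bobsled is momentarily at rest: mgh = ½kx²
x = √(2mgh/k) = √(2 × 84.8 × 9.81 × 1.72 / 7650) = 0.6116 m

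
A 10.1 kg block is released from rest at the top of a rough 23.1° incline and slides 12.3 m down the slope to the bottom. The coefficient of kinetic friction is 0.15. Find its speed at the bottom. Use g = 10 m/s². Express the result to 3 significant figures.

v = 7.91 m/s

Work–energy: mg(L sinθ) − μ_k(mg cosθ)L = ½mv²
mgh = mgL sinθ = (10.1)(10)(12.3)sin23.1° = 487.40 J
W_f = μ_k mg cosθ · L = (0.15)(10.1)(10)cos23.1°·12.3 = 171.4 J
½mv² = 487.40 − 171.4 = 316.00 J
v = √(2 × 316.00/10.1) = 7.910 m/s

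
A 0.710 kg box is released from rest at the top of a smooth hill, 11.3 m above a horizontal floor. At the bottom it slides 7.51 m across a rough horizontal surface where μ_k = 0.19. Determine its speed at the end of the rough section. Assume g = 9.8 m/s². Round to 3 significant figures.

Energy at the top = energy at the end + work done against friction:
mgh = ½mv² + μ_k m g d
W_f = μ_k mg d = (0.19)(0.710)(9.8)(7.51) = 9.928 J
½mv² = mgh − W_f = 78.625 − 9.928 = 68.697 J
v = √(2 × 68.697/0.710) = 13.91 m/s

v = 13.9 m/s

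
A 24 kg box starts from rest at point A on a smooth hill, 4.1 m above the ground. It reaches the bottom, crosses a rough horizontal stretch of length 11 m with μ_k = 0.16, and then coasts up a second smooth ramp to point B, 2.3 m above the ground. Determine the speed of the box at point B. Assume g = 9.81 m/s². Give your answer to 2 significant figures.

Energy at A: mgh₁ = (24)(9.81)(4.1) = 965.30 J
Friction loss: W_f = μ_k mg d = 414.4 J
At B: ½mv² + mgh₂ = mgh₁ − W_f
½mv² = 965.30 − 414.4 − 541.51 = 9.4176 J
v = √(2 × 9.4176/24) = 0.8859 m/s

v = 0.89 m/s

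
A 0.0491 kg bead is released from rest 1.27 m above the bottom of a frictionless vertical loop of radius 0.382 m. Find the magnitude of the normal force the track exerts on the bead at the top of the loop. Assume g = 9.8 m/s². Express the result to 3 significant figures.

Energy from release to top (height 2r): mgh = ½mv_top² + mg(2r)
v_top² = 2g(h − 2r) = 2(9.8)(1.27 − 0.7640) = 9.9176 m²/s²
At the top, both N and weight point toward the centre: N + mg = mv_top²/r
N = m(v_top²/r − g) = 0.0491(9.9176/0.382 − 9.8) = 0.7936 N

N = 0.794 N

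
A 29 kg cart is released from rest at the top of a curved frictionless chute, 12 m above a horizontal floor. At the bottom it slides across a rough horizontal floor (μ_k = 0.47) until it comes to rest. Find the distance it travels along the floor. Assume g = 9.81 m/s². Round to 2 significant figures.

Energy bookkeeping (friction removes W_f = μ_k N d):
At rest all PE has been dissipated by friction: mgh = μ_k m g d
d = h/μ_k = 12/0.47 = 25.53 m

d = 26 m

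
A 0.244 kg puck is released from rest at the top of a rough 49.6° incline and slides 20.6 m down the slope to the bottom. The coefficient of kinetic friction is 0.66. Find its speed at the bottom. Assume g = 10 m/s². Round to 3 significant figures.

v = 11.7 m/s

Taking the bottom as reference, mgh = ½mv² + μ_k N L with h = L sinθ, N = mg cosθ:
mgh = mgL sinθ = (0.244)(10)(20.6)sin49.6° = 38.278 J
W_f = μ_k mg cosθ · L = (0.66)(0.244)(10)cos49.6°·20.6 = 21.50 J
½mv² = 38.278 − 21.50 = 16.777 J
v = √(2 × 16.777/0.244) = 11.73 m/s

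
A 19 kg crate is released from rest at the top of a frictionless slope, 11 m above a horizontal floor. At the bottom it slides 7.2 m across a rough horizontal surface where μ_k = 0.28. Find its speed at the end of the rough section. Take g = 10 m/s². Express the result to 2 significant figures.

Applying the work–energy principle:
mgh = ½mv² + μ_k m g d
W_f = μ_k mg d = (0.28)(19)(10)(7.2) = 383.0 J
½mv² = mgh − W_f = 2090.0 − 383.0 = 1707.0 J
v = √(2 × 1707.0/19) = 13.40 m/s

v = 13 m/s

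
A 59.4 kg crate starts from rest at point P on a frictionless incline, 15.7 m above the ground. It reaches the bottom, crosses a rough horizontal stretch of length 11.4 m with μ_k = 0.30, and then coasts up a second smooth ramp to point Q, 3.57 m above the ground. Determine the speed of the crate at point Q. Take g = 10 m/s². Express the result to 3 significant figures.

Energy at P: mgh₁ = (59.4)(10)(15.7) = 9325.8 J
Friction loss: W_f = μ_k mg d = 2031 J
At Q: ½mv² + mgh₂ = mgh₁ − W_f
½mv² = 9325.8 − 2031 − 2120.6 = 5173.7 J
v = √(2 × 5173.7/59.4) = 13.20 m/s

v = 13.2 m/s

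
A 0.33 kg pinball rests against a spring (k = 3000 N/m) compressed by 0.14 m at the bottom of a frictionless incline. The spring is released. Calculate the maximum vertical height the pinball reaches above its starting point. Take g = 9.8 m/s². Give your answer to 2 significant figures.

h = 9.1 m

Energy conservation from release to the highest point: ½kx² = mgh
h = kx²/(2mg) = (3000)(0.14)²/(2 × 0.33 × 9.8) = 9.091 m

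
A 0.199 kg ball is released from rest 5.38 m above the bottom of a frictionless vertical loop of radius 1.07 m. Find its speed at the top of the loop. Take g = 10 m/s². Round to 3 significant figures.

Energy conservation: mgh = ½mv_top² + mg(2r)
v_top² = 2g(h − 2r) = 2(10)(5.38 − 2.140) = 64.80
v_top = 8.050 m/s

v = 8.05 m/s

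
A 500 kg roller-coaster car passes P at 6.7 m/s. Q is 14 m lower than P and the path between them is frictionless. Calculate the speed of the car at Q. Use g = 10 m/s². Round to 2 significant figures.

Equating total energy at the two states: ½mv₀² + mgh = ½mv²
v² = v₀² + 2gh = (6.7)² + 2(10)(14) = 324.89
v = √324.89 = 18.02 m/s

v = 18 m/s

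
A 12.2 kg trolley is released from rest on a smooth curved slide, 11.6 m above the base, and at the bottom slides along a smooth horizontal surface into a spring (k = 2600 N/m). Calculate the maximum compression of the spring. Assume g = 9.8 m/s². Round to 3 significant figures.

x = 1.03 m

Gravitational PE at the top equals spring PE at max compression: mgh = ½kx²
x = √(2mgh/k) = √(2 × 12.2 × 9.8 × 11.6 / 2600) = 1.033 m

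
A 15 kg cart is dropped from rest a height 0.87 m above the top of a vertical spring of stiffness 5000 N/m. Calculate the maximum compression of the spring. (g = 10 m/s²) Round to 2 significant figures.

x = 0.26 m

Measuring PE from the top of the relaxed spring, at max compression the cart has dropped H + x with zero KE, so:
mg(H + x) = ½kx²
½(5000)x² − (15)(10)x − (15)(10)(0.87) = 0
2500x² − 150.0x − 130.5 = 0
x = [150.0 + √(22500 + 1.3050e+06)]/(2 × 2500) = 0.2604 m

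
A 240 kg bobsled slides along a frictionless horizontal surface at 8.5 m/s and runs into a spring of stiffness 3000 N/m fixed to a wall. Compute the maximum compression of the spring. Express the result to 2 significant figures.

At max compression the bobsled is momentarily at rest: ½mv² = ½kx²
x = v√(m/k) = 8.5 × √(240/3000) = 2.404 m

x = 2.4 m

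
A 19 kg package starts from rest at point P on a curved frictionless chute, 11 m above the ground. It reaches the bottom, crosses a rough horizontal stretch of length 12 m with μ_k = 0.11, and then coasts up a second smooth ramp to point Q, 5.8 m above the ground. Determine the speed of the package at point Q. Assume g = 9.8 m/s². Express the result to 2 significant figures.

Energy at P: mgh₁ = (19)(9.8)(11) = 2048.2 J
Friction loss: W_f = μ_k mg d = 245.8 J
At Q: ½mv² + mgh₂ = mgh₁ − W_f
½mv² = 2048.2 − 245.8 − 1080.0 = 722.46 J
v = √(2 × 722.46/19) = 8.721 m/s

v = 8.7 m/s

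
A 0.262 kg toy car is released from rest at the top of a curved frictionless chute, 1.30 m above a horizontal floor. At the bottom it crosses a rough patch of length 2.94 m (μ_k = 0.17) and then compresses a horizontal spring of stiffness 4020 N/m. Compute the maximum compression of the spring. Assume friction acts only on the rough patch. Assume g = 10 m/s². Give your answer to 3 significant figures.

x = 0.0323 m

Initial energy: E₁ = mgh = (0.262)(10)(1.30) = 3.4060 J
Friction removes W_f = μ_k mg d = (0.17)(0.262)(10)(2.94) = 1.309 J
Energy reaching the spring: E = 3.4060 − 1.309 = 2.0965 J
At max compression ½kx² = E ⇒ x = √(2E/k) = √(2 × 2.0965/4020) = 0.03230 m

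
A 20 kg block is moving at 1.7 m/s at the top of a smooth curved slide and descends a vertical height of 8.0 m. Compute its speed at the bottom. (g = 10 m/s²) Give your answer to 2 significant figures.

v = 13 m/s

By conservation of mechanical energy, ½mv₀² + mgh = ½mv²
v² = v₀² + 2gh = (1.7)² + 2(10)(8.0) = 162.89
v = √162.89 = 12.76 m/s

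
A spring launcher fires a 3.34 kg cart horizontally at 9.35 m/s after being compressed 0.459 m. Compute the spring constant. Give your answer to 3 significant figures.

k = 1390 N/m

Energy stored in the spring equals the launch KE: ½kx² = ½mv²
k = mv²/x² = (3.34)(9.35)²/(0.459)² = 1386 N/m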